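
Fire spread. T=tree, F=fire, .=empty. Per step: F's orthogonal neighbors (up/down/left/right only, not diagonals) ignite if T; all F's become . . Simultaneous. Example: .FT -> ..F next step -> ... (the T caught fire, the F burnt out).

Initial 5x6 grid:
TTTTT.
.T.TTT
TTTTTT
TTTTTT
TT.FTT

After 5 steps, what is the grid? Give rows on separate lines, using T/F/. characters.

Step 1: 2 trees catch fire, 1 burn out
  TTTTT.
  .T.TTT
  TTTTTT
  TTTFTT
  TT..FT
Step 2: 4 trees catch fire, 2 burn out
  TTTTT.
  .T.TTT
  TTTFTT
  TTF.FT
  TT...F
Step 3: 5 trees catch fire, 4 burn out
  TTTTT.
  .T.FTT
  TTF.FT
  TF...F
  TT....
Step 4: 6 trees catch fire, 5 burn out
  TTTFT.
  .T..FT
  TF...F
  F.....
  TF....
Step 5: 6 trees catch fire, 6 burn out
  TTF.F.
  .F...F
  F.....
  ......
  F.....

TTF.F.
.F...F
F.....
......
F.....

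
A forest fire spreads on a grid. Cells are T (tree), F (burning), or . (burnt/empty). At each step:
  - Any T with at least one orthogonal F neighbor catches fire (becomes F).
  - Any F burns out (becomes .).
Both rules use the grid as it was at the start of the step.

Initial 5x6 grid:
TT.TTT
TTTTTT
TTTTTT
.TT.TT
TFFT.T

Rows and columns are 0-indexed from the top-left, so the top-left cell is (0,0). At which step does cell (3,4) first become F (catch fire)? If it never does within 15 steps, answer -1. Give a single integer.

Step 1: cell (3,4)='T' (+4 fires, +2 burnt)
Step 2: cell (3,4)='T' (+2 fires, +4 burnt)
Step 3: cell (3,4)='T' (+4 fires, +2 burnt)
Step 4: cell (3,4)='T' (+4 fires, +4 burnt)
Step 5: cell (3,4)='F' (+5 fires, +4 burnt)
  -> target ignites at step 5
Step 6: cell (3,4)='.' (+3 fires, +5 burnt)
Step 7: cell (3,4)='.' (+2 fires, +3 burnt)
Step 8: cell (3,4)='.' (+0 fires, +2 burnt)
  fire out at step 8

5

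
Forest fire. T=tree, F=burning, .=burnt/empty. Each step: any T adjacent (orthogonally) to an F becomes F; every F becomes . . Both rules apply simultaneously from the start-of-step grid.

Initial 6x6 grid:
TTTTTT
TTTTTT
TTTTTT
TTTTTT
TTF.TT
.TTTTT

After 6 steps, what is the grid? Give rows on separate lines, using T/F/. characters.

Step 1: 3 trees catch fire, 1 burn out
  TTTTTT
  TTTTTT
  TTTTTT
  TTFTTT
  TF..TT
  .TFTTT
Step 2: 6 trees catch fire, 3 burn out
  TTTTTT
  TTTTTT
  TTFTTT
  TF.FTT
  F...TT
  .F.FTT
Step 3: 6 trees catch fire, 6 burn out
  TTTTTT
  TTFTTT
  TF.FTT
  F...FT
  ....TT
  ....FT
Step 4: 8 trees catch fire, 6 burn out
  TTFTTT
  TF.FTT
  F...FT
  .....F
  ....FT
  .....F
Step 5: 6 trees catch fire, 8 burn out
  TF.FTT
  F...FT
  .....F
  ......
  .....F
  ......
Step 6: 3 trees catch fire, 6 burn out
  F...FT
  .....F
  ......
  ......
  ......
  ......

F...FT
.....F
......
......
......
......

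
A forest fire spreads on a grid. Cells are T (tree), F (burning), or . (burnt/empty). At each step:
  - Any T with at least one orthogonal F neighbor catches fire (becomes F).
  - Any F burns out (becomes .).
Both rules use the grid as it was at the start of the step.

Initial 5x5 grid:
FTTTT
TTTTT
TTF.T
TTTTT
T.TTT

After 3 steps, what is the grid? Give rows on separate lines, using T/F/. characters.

Step 1: 5 trees catch fire, 2 burn out
  .FTTT
  FTFTT
  TF..T
  TTFTT
  T.TTT
Step 2: 7 trees catch fire, 5 burn out
  ..FTT
  .F.FT
  F...T
  TF.FT
  T.FTT
Step 3: 5 trees catch fire, 7 burn out
  ...FT
  ....F
  ....T
  F...F
  T..FT

...FT
....F
....T
F...F
T..FT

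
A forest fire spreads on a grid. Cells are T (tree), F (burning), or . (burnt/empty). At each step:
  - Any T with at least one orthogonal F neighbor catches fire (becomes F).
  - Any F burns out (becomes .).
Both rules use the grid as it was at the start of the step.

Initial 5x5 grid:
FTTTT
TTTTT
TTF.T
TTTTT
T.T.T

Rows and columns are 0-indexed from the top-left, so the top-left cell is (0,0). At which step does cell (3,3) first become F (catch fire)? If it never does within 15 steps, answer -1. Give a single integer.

Step 1: cell (3,3)='T' (+5 fires, +2 burnt)
Step 2: cell (3,3)='F' (+7 fires, +5 burnt)
  -> target ignites at step 2
Step 3: cell (3,3)='.' (+4 fires, +7 burnt)
Step 4: cell (3,3)='.' (+4 fires, +4 burnt)
Step 5: cell (3,3)='.' (+0 fires, +4 burnt)
  fire out at step 5

2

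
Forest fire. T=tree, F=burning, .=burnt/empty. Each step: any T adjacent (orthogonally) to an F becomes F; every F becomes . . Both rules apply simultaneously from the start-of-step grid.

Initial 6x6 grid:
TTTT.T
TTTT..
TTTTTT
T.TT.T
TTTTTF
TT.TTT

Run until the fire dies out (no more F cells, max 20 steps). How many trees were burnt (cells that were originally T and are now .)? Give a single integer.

Step 1: +3 fires, +1 burnt (F count now 3)
Step 2: +3 fires, +3 burnt (F count now 3)
Step 3: +4 fires, +3 burnt (F count now 4)
Step 4: +3 fires, +4 burnt (F count now 3)
Step 5: +4 fires, +3 burnt (F count now 4)
Step 6: +5 fires, +4 burnt (F count now 5)
Step 7: +3 fires, +5 burnt (F count now 3)
Step 8: +2 fires, +3 burnt (F count now 2)
Step 9: +1 fires, +2 burnt (F count now 1)
Step 10: +0 fires, +1 burnt (F count now 0)
Fire out after step 10
Initially T: 29, now '.': 35
Total burnt (originally-T cells now '.'): 28

Answer: 28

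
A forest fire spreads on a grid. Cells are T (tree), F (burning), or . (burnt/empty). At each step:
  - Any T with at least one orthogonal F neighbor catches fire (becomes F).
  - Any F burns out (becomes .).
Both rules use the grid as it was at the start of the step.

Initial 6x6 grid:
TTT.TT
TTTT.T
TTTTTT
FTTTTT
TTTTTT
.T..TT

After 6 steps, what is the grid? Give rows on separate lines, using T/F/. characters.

Step 1: 3 trees catch fire, 1 burn out
  TTT.TT
  TTTT.T
  FTTTTT
  .FTTTT
  FTTTTT
  .T..TT
Step 2: 4 trees catch fire, 3 burn out
  TTT.TT
  FTTT.T
  .FTTTT
  ..FTTT
  .FTTTT
  .T..TT
Step 3: 6 trees catch fire, 4 burn out
  FTT.TT
  .FTT.T
  ..FTTT
  ...FTT
  ..FTTT
  .F..TT
Step 4: 5 trees catch fire, 6 burn out
  .FT.TT
  ..FT.T
  ...FTT
  ....FT
  ...FTT
  ....TT
Step 5: 5 trees catch fire, 5 burn out
  ..F.TT
  ...F.T
  ....FT
  .....F
  ....FT
  ....TT
Step 6: 3 trees catch fire, 5 burn out
  ....TT
  .....T
  .....F
  ......
  .....F
  ....FT

....TT
.....T
.....F
......
.....F
....FT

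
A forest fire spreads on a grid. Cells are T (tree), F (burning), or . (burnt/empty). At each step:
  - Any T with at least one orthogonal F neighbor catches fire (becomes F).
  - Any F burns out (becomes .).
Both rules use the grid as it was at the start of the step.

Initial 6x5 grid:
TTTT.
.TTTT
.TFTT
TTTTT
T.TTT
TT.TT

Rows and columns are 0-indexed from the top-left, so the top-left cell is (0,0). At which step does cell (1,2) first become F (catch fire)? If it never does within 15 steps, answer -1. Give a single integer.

Step 1: cell (1,2)='F' (+4 fires, +1 burnt)
  -> target ignites at step 1
Step 2: cell (1,2)='.' (+7 fires, +4 burnt)
Step 3: cell (1,2)='.' (+6 fires, +7 burnt)
Step 4: cell (1,2)='.' (+4 fires, +6 burnt)
Step 5: cell (1,2)='.' (+2 fires, +4 burnt)
Step 6: cell (1,2)='.' (+1 fires, +2 burnt)
Step 7: cell (1,2)='.' (+0 fires, +1 burnt)
  fire out at step 7

1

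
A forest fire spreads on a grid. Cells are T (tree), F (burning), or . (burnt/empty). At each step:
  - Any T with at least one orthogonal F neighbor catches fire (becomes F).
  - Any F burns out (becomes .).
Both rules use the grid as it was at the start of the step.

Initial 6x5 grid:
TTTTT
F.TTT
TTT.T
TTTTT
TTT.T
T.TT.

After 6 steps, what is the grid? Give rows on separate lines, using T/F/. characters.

Step 1: 2 trees catch fire, 1 burn out
  FTTTT
  ..TTT
  FTT.T
  TTTTT
  TTT.T
  T.TT.
Step 2: 3 trees catch fire, 2 burn out
  .FTTT
  ..TTT
  .FT.T
  FTTTT
  TTT.T
  T.TT.
Step 3: 4 trees catch fire, 3 burn out
  ..FTT
  ..TTT
  ..F.T
  .FTTT
  FTT.T
  T.TT.
Step 4: 5 trees catch fire, 4 burn out
  ...FT
  ..FTT
  ....T
  ..FTT
  .FT.T
  F.TT.
Step 5: 4 trees catch fire, 5 burn out
  ....F
  ...FT
  ....T
  ...FT
  ..F.T
  ..TT.
Step 6: 3 trees catch fire, 4 burn out
  .....
  ....F
  ....T
  ....F
  ....T
  ..FT.

.....
....F
....T
....F
....T
..FT.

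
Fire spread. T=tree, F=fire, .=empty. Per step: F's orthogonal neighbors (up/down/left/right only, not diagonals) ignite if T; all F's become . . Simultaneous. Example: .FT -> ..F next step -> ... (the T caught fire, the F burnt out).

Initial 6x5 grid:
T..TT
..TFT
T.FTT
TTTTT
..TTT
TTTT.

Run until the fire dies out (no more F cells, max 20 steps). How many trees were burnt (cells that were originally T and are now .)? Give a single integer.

Step 1: +5 fires, +2 burnt (F count now 5)
Step 2: +5 fires, +5 burnt (F count now 5)
Step 3: +4 fires, +5 burnt (F count now 4)
Step 4: +4 fires, +4 burnt (F count now 4)
Step 5: +1 fires, +4 burnt (F count now 1)
Step 6: +0 fires, +1 burnt (F count now 0)
Fire out after step 6
Initially T: 20, now '.': 29
Total burnt (originally-T cells now '.'): 19

Answer: 19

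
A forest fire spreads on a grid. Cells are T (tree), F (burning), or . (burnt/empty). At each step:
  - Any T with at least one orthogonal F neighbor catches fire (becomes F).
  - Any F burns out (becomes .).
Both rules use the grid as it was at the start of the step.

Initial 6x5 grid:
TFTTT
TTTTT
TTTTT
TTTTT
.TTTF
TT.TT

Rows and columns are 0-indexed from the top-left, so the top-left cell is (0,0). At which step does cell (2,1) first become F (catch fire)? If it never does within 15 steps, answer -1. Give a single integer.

Step 1: cell (2,1)='T' (+6 fires, +2 burnt)
Step 2: cell (2,1)='F' (+8 fires, +6 burnt)
  -> target ignites at step 2
Step 3: cell (2,1)='.' (+9 fires, +8 burnt)
Step 4: cell (2,1)='.' (+2 fires, +9 burnt)
Step 5: cell (2,1)='.' (+1 fires, +2 burnt)
Step 6: cell (2,1)='.' (+0 fires, +1 burnt)
  fire out at step 6

2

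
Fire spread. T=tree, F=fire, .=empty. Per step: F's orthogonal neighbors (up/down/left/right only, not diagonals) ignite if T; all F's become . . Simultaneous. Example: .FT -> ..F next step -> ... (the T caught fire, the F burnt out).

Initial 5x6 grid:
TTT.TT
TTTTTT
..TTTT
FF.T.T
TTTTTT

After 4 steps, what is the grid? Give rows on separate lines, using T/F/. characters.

Step 1: 2 trees catch fire, 2 burn out
  TTT.TT
  TTTTTT
  ..TTTT
  ...T.T
  FFTTTT
Step 2: 1 trees catch fire, 2 burn out
  TTT.TT
  TTTTTT
  ..TTTT
  ...T.T
  ..FTTT
Step 3: 1 trees catch fire, 1 burn out
  TTT.TT
  TTTTTT
  ..TTTT
  ...T.T
  ...FTT
Step 4: 2 trees catch fire, 1 burn out
  TTT.TT
  TTTTTT
  ..TTTT
  ...F.T
  ....FT

TTT.TT
TTTTTT
..TTTT
...F.T
....FT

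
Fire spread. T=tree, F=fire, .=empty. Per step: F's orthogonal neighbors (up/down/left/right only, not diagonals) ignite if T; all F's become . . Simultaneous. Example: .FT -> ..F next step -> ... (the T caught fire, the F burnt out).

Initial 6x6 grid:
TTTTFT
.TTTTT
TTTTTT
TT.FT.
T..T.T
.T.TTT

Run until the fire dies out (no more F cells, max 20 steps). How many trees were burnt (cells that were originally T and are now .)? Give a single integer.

Answer: 25

Derivation:
Step 1: +6 fires, +2 burnt (F count now 6)
Step 2: +6 fires, +6 burnt (F count now 6)
Step 3: +5 fires, +6 burnt (F count now 5)
Step 4: +5 fires, +5 burnt (F count now 5)
Step 5: +2 fires, +5 burnt (F count now 2)
Step 6: +1 fires, +2 burnt (F count now 1)
Step 7: +0 fires, +1 burnt (F count now 0)
Fire out after step 7
Initially T: 26, now '.': 35
Total burnt (originally-T cells now '.'): 25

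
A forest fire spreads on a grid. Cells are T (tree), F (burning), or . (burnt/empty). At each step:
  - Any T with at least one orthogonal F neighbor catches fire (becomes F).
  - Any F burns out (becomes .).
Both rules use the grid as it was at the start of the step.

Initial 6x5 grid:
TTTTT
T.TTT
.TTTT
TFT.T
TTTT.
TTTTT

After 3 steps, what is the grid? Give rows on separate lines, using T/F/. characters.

Step 1: 4 trees catch fire, 1 burn out
  TTTTT
  T.TTT
  .FTTT
  F.F.T
  TFTT.
  TTTTT
Step 2: 4 trees catch fire, 4 burn out
  TTTTT
  T.TTT
  ..FTT
  ....T
  F.FT.
  TFTTT
Step 3: 5 trees catch fire, 4 burn out
  TTTTT
  T.FTT
  ...FT
  ....T
  ...F.
  F.FTT

TTTTT
T.FTT
...FT
....T
...F.
F.FTT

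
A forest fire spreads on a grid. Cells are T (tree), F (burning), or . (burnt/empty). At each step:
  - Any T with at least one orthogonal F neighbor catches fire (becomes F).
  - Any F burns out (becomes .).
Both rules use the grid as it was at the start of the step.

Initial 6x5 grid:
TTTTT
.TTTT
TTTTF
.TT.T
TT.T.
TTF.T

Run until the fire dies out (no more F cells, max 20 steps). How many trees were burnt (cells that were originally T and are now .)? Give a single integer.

Answer: 20

Derivation:
Step 1: +4 fires, +2 burnt (F count now 4)
Step 2: +5 fires, +4 burnt (F count now 5)
Step 3: +6 fires, +5 burnt (F count now 6)
Step 4: +3 fires, +6 burnt (F count now 3)
Step 5: +1 fires, +3 burnt (F count now 1)
Step 6: +1 fires, +1 burnt (F count now 1)
Step 7: +0 fires, +1 burnt (F count now 0)
Fire out after step 7
Initially T: 22, now '.': 28
Total burnt (originally-T cells now '.'): 20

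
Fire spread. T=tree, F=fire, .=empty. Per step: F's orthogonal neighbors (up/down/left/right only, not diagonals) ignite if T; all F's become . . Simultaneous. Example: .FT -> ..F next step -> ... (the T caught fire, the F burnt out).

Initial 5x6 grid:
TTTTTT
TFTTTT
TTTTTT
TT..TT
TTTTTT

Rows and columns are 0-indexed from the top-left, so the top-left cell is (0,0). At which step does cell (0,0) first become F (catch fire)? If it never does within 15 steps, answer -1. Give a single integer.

Step 1: cell (0,0)='T' (+4 fires, +1 burnt)
Step 2: cell (0,0)='F' (+6 fires, +4 burnt)
  -> target ignites at step 2
Step 3: cell (0,0)='.' (+5 fires, +6 burnt)
Step 4: cell (0,0)='.' (+5 fires, +5 burnt)
Step 5: cell (0,0)='.' (+4 fires, +5 burnt)
Step 6: cell (0,0)='.' (+2 fires, +4 burnt)
Step 7: cell (0,0)='.' (+1 fires, +2 burnt)
Step 8: cell (0,0)='.' (+0 fires, +1 burnt)
  fire out at step 8

2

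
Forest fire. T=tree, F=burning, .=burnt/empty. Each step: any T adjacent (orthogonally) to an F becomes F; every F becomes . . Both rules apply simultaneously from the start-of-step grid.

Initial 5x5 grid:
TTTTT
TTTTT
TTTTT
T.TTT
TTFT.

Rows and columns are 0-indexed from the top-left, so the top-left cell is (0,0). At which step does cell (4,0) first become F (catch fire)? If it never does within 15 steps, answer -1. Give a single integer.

Step 1: cell (4,0)='T' (+3 fires, +1 burnt)
Step 2: cell (4,0)='F' (+3 fires, +3 burnt)
  -> target ignites at step 2
Step 3: cell (4,0)='.' (+5 fires, +3 burnt)
Step 4: cell (4,0)='.' (+5 fires, +5 burnt)
Step 5: cell (4,0)='.' (+4 fires, +5 burnt)
Step 6: cell (4,0)='.' (+2 fires, +4 burnt)
Step 7: cell (4,0)='.' (+0 fires, +2 burnt)
  fire out at step 7

2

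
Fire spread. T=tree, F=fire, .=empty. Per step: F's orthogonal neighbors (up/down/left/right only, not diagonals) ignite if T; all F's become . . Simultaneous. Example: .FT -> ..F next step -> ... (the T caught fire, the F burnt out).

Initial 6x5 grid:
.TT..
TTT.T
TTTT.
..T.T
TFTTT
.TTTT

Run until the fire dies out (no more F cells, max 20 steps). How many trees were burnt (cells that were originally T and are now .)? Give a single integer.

Answer: 19

Derivation:
Step 1: +3 fires, +1 burnt (F count now 3)
Step 2: +3 fires, +3 burnt (F count now 3)
Step 3: +3 fires, +3 burnt (F count now 3)
Step 4: +5 fires, +3 burnt (F count now 5)
Step 5: +3 fires, +5 burnt (F count now 3)
Step 6: +2 fires, +3 burnt (F count now 2)
Step 7: +0 fires, +2 burnt (F count now 0)
Fire out after step 7
Initially T: 20, now '.': 29
Total burnt (originally-T cells now '.'): 19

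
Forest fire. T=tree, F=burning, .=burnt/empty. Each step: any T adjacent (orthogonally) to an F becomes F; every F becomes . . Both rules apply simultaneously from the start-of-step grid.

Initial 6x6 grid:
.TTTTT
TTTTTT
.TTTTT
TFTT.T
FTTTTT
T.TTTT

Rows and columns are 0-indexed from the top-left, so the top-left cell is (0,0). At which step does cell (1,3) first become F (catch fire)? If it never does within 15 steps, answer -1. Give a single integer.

Step 1: cell (1,3)='T' (+5 fires, +2 burnt)
Step 2: cell (1,3)='T' (+4 fires, +5 burnt)
Step 3: cell (1,3)='T' (+6 fires, +4 burnt)
Step 4: cell (1,3)='F' (+5 fires, +6 burnt)
  -> target ignites at step 4
Step 5: cell (1,3)='.' (+5 fires, +5 burnt)
Step 6: cell (1,3)='.' (+4 fires, +5 burnt)
Step 7: cell (1,3)='.' (+1 fires, +4 burnt)
Step 8: cell (1,3)='.' (+0 fires, +1 burnt)
  fire out at step 8

4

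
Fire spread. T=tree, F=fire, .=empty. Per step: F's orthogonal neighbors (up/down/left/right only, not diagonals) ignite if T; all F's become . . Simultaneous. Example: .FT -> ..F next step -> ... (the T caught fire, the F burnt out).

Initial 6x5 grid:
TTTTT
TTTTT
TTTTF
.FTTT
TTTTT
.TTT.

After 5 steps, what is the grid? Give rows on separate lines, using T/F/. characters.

Step 1: 6 trees catch fire, 2 burn out
  TTTTT
  TTTTF
  TFTF.
  ..FTF
  TFTTT
  .TTT.
Step 2: 10 trees catch fire, 6 burn out
  TTTTF
  TFTF.
  F.F..
  ...F.
  F.FTF
  .FTT.
Step 3: 6 trees catch fire, 10 burn out
  TFTF.
  F.F..
  .....
  .....
  ...F.
  ..FT.
Step 4: 3 trees catch fire, 6 burn out
  F.F..
  .....
  .....
  .....
  .....
  ...F.
Step 5: 0 trees catch fire, 3 burn out
  .....
  .....
  .....
  .....
  .....
  .....

.....
.....
.....
.....
.....
.....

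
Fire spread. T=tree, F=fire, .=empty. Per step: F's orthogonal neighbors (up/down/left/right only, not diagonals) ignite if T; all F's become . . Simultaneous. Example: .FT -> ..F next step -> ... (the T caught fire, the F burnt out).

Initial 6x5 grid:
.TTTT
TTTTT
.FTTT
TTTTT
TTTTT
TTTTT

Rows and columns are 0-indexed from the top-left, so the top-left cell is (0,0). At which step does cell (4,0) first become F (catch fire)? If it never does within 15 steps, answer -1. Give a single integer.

Step 1: cell (4,0)='T' (+3 fires, +1 burnt)
Step 2: cell (4,0)='T' (+7 fires, +3 burnt)
Step 3: cell (4,0)='F' (+7 fires, +7 burnt)
  -> target ignites at step 3
Step 4: cell (4,0)='.' (+6 fires, +7 burnt)
Step 5: cell (4,0)='.' (+3 fires, +6 burnt)
Step 6: cell (4,0)='.' (+1 fires, +3 burnt)
Step 7: cell (4,0)='.' (+0 fires, +1 burnt)
  fire out at step 7

3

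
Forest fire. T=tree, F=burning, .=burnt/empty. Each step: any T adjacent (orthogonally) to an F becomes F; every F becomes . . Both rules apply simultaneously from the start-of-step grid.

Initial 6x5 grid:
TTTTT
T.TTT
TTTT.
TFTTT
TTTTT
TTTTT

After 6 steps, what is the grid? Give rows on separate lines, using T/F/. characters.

Step 1: 4 trees catch fire, 1 burn out
  TTTTT
  T.TTT
  TFTT.
  F.FTT
  TFTTT
  TTTTT
Step 2: 6 trees catch fire, 4 burn out
  TTTTT
  T.TTT
  F.FT.
  ...FT
  F.FTT
  TFTTT
Step 3: 7 trees catch fire, 6 burn out
  TTTTT
  F.FTT
  ...F.
  ....F
  ...FT
  F.FTT
Step 4: 5 trees catch fire, 7 burn out
  FTFTT
  ...FT
  .....
  .....
  ....F
  ...FT
Step 5: 4 trees catch fire, 5 burn out
  .F.FT
  ....F
  .....
  .....
  .....
  ....F
Step 6: 1 trees catch fire, 4 burn out
  ....F
  .....
  .....
  .....
  .....
  .....

....F
.....
.....
.....
.....
.....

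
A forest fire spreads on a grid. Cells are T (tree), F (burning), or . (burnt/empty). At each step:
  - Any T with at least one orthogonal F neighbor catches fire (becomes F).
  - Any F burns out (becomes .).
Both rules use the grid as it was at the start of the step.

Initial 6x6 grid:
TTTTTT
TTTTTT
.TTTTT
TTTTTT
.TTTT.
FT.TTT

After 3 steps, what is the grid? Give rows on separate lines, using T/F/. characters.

Step 1: 1 trees catch fire, 1 burn out
  TTTTTT
  TTTTTT
  .TTTTT
  TTTTTT
  .TTTT.
  .F.TTT
Step 2: 1 trees catch fire, 1 burn out
  TTTTTT
  TTTTTT
  .TTTTT
  TTTTTT
  .FTTT.
  ...TTT
Step 3: 2 trees catch fire, 1 burn out
  TTTTTT
  TTTTTT
  .TTTTT
  TFTTTT
  ..FTT.
  ...TTT

TTTTTT
TTTTTT
.TTTTT
TFTTTT
..FTT.
...TTT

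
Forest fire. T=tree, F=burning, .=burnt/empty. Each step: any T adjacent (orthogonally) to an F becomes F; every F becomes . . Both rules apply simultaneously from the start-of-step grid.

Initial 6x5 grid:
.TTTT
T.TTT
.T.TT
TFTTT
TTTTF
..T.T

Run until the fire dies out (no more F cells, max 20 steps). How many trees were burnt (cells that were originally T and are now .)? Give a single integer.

Answer: 20

Derivation:
Step 1: +7 fires, +2 burnt (F count now 7)
Step 2: +4 fires, +7 burnt (F count now 4)
Step 3: +3 fires, +4 burnt (F count now 3)
Step 4: +2 fires, +3 burnt (F count now 2)
Step 5: +2 fires, +2 burnt (F count now 2)
Step 6: +1 fires, +2 burnt (F count now 1)
Step 7: +1 fires, +1 burnt (F count now 1)
Step 8: +0 fires, +1 burnt (F count now 0)
Fire out after step 8
Initially T: 21, now '.': 29
Total burnt (originally-T cells now '.'): 20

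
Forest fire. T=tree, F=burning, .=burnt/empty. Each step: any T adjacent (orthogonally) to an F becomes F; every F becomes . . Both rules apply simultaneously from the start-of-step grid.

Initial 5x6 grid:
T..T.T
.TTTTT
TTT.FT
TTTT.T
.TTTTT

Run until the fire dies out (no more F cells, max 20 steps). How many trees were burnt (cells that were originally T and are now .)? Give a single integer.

Step 1: +2 fires, +1 burnt (F count now 2)
Step 2: +3 fires, +2 burnt (F count now 3)
Step 3: +4 fires, +3 burnt (F count now 4)
Step 4: +3 fires, +4 burnt (F count now 3)
Step 5: +3 fires, +3 burnt (F count now 3)
Step 6: +4 fires, +3 burnt (F count now 4)
Step 7: +2 fires, +4 burnt (F count now 2)
Step 8: +0 fires, +2 burnt (F count now 0)
Fire out after step 8
Initially T: 22, now '.': 29
Total burnt (originally-T cells now '.'): 21

Answer: 21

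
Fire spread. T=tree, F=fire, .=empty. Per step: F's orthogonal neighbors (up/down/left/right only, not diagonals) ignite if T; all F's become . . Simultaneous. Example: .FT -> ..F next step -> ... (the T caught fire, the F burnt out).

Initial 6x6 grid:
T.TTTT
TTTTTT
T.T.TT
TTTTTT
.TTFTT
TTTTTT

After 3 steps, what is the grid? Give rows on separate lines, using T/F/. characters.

Step 1: 4 trees catch fire, 1 burn out
  T.TTTT
  TTTTTT
  T.T.TT
  TTTFTT
  .TF.FT
  TTTFTT
Step 2: 6 trees catch fire, 4 burn out
  T.TTTT
  TTTTTT
  T.T.TT
  TTF.FT
  .F...F
  TTF.FT
Step 3: 6 trees catch fire, 6 burn out
  T.TTTT
  TTTTTT
  T.F.FT
  TF...F
  ......
  TF...F

T.TTTT
TTTTTT
T.F.FT
TF...F
......
TF...F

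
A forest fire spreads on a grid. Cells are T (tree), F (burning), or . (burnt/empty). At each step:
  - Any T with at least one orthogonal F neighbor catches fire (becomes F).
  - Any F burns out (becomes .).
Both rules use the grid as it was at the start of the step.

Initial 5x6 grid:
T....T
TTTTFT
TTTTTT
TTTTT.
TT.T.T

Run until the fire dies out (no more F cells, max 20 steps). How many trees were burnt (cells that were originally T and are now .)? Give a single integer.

Step 1: +3 fires, +1 burnt (F count now 3)
Step 2: +5 fires, +3 burnt (F count now 5)
Step 3: +3 fires, +5 burnt (F count now 3)
Step 4: +4 fires, +3 burnt (F count now 4)
Step 5: +3 fires, +4 burnt (F count now 3)
Step 6: +2 fires, +3 burnt (F count now 2)
Step 7: +1 fires, +2 burnt (F count now 1)
Step 8: +0 fires, +1 burnt (F count now 0)
Fire out after step 8
Initially T: 22, now '.': 29
Total burnt (originally-T cells now '.'): 21

Answer: 21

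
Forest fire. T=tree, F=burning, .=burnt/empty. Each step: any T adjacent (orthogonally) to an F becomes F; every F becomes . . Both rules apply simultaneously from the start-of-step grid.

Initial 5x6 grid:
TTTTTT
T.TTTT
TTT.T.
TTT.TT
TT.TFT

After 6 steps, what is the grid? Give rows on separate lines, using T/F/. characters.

Step 1: 3 trees catch fire, 1 burn out
  TTTTTT
  T.TTTT
  TTT.T.
  TTT.FT
  TT.F.F
Step 2: 2 trees catch fire, 3 burn out
  TTTTTT
  T.TTTT
  TTT.F.
  TTT..F
  TT....
Step 3: 1 trees catch fire, 2 burn out
  TTTTTT
  T.TTFT
  TTT...
  TTT...
  TT....
Step 4: 3 trees catch fire, 1 burn out
  TTTTFT
  T.TF.F
  TTT...
  TTT...
  TT....
Step 5: 3 trees catch fire, 3 burn out
  TTTF.F
  T.F...
  TTT...
  TTT...
  TT....
Step 6: 2 trees catch fire, 3 burn out
  TTF...
  T.....
  TTF...
  TTT...
  TT....

TTF...
T.....
TTF...
TTT...
TT....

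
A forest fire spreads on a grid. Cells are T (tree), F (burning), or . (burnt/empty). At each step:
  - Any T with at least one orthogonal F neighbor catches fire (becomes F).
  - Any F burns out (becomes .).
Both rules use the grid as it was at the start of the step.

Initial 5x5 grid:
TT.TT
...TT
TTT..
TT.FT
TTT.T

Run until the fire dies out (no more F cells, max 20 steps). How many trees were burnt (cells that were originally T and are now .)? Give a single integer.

Answer: 2

Derivation:
Step 1: +1 fires, +1 burnt (F count now 1)
Step 2: +1 fires, +1 burnt (F count now 1)
Step 3: +0 fires, +1 burnt (F count now 0)
Fire out after step 3
Initially T: 16, now '.': 11
Total burnt (originally-T cells now '.'): 2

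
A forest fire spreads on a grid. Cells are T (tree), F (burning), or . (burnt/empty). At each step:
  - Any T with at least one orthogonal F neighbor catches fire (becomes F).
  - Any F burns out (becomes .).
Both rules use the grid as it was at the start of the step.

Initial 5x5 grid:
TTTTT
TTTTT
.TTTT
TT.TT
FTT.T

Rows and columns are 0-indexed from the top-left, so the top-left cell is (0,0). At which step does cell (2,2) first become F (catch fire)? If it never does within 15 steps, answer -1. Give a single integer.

Step 1: cell (2,2)='T' (+2 fires, +1 burnt)
Step 2: cell (2,2)='T' (+2 fires, +2 burnt)
Step 3: cell (2,2)='T' (+1 fires, +2 burnt)
Step 4: cell (2,2)='F' (+2 fires, +1 burnt)
  -> target ignites at step 4
Step 5: cell (2,2)='.' (+4 fires, +2 burnt)
Step 6: cell (2,2)='.' (+5 fires, +4 burnt)
Step 7: cell (2,2)='.' (+3 fires, +5 burnt)
Step 8: cell (2,2)='.' (+2 fires, +3 burnt)
Step 9: cell (2,2)='.' (+0 fires, +2 burnt)
  fire out at step 9

4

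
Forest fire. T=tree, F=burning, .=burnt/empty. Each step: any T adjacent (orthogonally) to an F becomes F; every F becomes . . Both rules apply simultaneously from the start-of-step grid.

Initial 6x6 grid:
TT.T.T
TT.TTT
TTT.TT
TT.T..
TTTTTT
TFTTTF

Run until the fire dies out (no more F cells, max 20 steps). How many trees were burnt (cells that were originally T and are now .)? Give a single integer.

Step 1: +5 fires, +2 burnt (F count now 5)
Step 2: +5 fires, +5 burnt (F count now 5)
Step 3: +3 fires, +5 burnt (F count now 3)
Step 4: +4 fires, +3 burnt (F count now 4)
Step 5: +2 fires, +4 burnt (F count now 2)
Step 6: +1 fires, +2 burnt (F count now 1)
Step 7: +0 fires, +1 burnt (F count now 0)
Fire out after step 7
Initially T: 27, now '.': 29
Total burnt (originally-T cells now '.'): 20

Answer: 20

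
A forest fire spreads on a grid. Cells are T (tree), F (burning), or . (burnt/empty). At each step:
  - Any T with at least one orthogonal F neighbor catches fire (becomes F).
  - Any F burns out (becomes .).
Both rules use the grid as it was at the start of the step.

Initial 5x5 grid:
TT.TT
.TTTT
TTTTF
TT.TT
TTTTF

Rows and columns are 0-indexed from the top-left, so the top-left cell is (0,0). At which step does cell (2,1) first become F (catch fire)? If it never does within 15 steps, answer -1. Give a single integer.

Step 1: cell (2,1)='T' (+4 fires, +2 burnt)
Step 2: cell (2,1)='T' (+5 fires, +4 burnt)
Step 3: cell (2,1)='F' (+4 fires, +5 burnt)
  -> target ignites at step 3
Step 4: cell (2,1)='.' (+4 fires, +4 burnt)
Step 5: cell (2,1)='.' (+2 fires, +4 burnt)
Step 6: cell (2,1)='.' (+1 fires, +2 burnt)
Step 7: cell (2,1)='.' (+0 fires, +1 burnt)
  fire out at step 7

3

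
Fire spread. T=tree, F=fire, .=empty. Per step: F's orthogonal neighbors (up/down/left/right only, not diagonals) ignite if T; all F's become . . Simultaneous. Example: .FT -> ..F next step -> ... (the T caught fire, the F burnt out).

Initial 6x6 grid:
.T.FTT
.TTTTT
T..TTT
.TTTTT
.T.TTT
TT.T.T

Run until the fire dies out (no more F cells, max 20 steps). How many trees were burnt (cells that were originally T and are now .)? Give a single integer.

Step 1: +2 fires, +1 burnt (F count now 2)
Step 2: +4 fires, +2 burnt (F count now 4)
Step 3: +4 fires, +4 burnt (F count now 4)
Step 4: +5 fires, +4 burnt (F count now 5)
Step 5: +4 fires, +5 burnt (F count now 4)
Step 6: +2 fires, +4 burnt (F count now 2)
Step 7: +2 fires, +2 burnt (F count now 2)
Step 8: +1 fires, +2 burnt (F count now 1)
Step 9: +0 fires, +1 burnt (F count now 0)
Fire out after step 9
Initially T: 25, now '.': 35
Total burnt (originally-T cells now '.'): 24

Answer: 24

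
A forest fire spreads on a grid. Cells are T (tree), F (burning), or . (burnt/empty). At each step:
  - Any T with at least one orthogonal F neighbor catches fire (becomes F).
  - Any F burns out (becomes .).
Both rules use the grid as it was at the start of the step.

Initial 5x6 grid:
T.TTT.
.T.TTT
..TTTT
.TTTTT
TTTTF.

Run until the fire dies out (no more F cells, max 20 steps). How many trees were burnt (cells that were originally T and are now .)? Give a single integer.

Answer: 19

Derivation:
Step 1: +2 fires, +1 burnt (F count now 2)
Step 2: +4 fires, +2 burnt (F count now 4)
Step 3: +5 fires, +4 burnt (F count now 5)
Step 4: +6 fires, +5 burnt (F count now 6)
Step 5: +1 fires, +6 burnt (F count now 1)
Step 6: +1 fires, +1 burnt (F count now 1)
Step 7: +0 fires, +1 burnt (F count now 0)
Fire out after step 7
Initially T: 21, now '.': 28
Total burnt (originally-T cells now '.'): 19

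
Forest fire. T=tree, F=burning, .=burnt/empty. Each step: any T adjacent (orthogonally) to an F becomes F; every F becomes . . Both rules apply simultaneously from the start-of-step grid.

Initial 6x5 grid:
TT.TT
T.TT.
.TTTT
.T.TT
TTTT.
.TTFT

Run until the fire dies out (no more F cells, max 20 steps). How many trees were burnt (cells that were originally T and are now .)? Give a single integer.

Answer: 18

Derivation:
Step 1: +3 fires, +1 burnt (F count now 3)
Step 2: +3 fires, +3 burnt (F count now 3)
Step 3: +3 fires, +3 burnt (F count now 3)
Step 4: +5 fires, +3 burnt (F count now 5)
Step 5: +3 fires, +5 burnt (F count now 3)
Step 6: +1 fires, +3 burnt (F count now 1)
Step 7: +0 fires, +1 burnt (F count now 0)
Fire out after step 7
Initially T: 21, now '.': 27
Total burnt (originally-T cells now '.'): 18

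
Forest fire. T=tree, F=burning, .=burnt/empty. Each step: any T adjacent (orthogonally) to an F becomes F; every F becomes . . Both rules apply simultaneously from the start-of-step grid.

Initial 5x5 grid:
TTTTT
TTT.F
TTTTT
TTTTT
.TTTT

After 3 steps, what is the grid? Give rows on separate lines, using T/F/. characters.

Step 1: 2 trees catch fire, 1 burn out
  TTTTF
  TTT..
  TTTTF
  TTTTT
  .TTTT
Step 2: 3 trees catch fire, 2 burn out
  TTTF.
  TTT..
  TTTF.
  TTTTF
  .TTTT
Step 3: 4 trees catch fire, 3 burn out
  TTF..
  TTT..
  TTF..
  TTTF.
  .TTTF

TTF..
TTT..
TTF..
TTTF.
.TTTF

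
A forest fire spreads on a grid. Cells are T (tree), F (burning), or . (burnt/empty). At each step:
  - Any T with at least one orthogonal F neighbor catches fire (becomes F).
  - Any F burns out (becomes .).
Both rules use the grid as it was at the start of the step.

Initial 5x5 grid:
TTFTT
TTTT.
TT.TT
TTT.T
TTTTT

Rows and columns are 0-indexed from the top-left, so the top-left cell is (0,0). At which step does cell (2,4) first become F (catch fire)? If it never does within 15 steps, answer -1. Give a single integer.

Step 1: cell (2,4)='T' (+3 fires, +1 burnt)
Step 2: cell (2,4)='T' (+4 fires, +3 burnt)
Step 3: cell (2,4)='T' (+3 fires, +4 burnt)
Step 4: cell (2,4)='F' (+3 fires, +3 burnt)
  -> target ignites at step 4
Step 5: cell (2,4)='.' (+4 fires, +3 burnt)
Step 6: cell (2,4)='.' (+3 fires, +4 burnt)
Step 7: cell (2,4)='.' (+1 fires, +3 burnt)
Step 8: cell (2,4)='.' (+0 fires, +1 burnt)
  fire out at step 8

4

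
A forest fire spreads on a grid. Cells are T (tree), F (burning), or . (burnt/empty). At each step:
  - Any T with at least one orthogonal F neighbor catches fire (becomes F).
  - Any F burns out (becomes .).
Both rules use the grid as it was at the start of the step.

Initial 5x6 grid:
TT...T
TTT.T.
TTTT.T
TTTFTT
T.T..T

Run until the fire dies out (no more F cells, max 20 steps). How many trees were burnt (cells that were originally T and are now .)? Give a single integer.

Answer: 18

Derivation:
Step 1: +3 fires, +1 burnt (F count now 3)
Step 2: +4 fires, +3 burnt (F count now 4)
Step 3: +5 fires, +4 burnt (F count now 5)
Step 4: +3 fires, +5 burnt (F count now 3)
Step 5: +2 fires, +3 burnt (F count now 2)
Step 6: +1 fires, +2 burnt (F count now 1)
Step 7: +0 fires, +1 burnt (F count now 0)
Fire out after step 7
Initially T: 20, now '.': 28
Total burnt (originally-T cells now '.'): 18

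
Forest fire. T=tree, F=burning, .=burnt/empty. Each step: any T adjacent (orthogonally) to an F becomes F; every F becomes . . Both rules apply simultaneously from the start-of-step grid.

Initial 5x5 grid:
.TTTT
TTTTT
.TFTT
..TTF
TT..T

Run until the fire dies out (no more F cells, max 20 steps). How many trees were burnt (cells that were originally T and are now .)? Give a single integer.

Answer: 15

Derivation:
Step 1: +7 fires, +2 burnt (F count now 7)
Step 2: +4 fires, +7 burnt (F count now 4)
Step 3: +4 fires, +4 burnt (F count now 4)
Step 4: +0 fires, +4 burnt (F count now 0)
Fire out after step 4
Initially T: 17, now '.': 23
Total burnt (originally-T cells now '.'): 15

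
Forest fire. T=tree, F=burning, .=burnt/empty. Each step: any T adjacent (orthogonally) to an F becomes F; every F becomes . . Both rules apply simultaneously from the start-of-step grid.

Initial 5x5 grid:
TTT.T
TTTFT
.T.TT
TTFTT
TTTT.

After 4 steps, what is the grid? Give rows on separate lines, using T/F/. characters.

Step 1: 6 trees catch fire, 2 burn out
  TTT.T
  TTF.F
  .T.FT
  TF.FT
  TTFT.
Step 2: 9 trees catch fire, 6 burn out
  TTF.F
  TF...
  .F..F
  F...F
  TF.F.
Step 3: 3 trees catch fire, 9 burn out
  TF...
  F....
  .....
  .....
  F....
Step 4: 1 trees catch fire, 3 burn out
  F....
  .....
  .....
  .....
  .....

F....
.....
.....
.....
.....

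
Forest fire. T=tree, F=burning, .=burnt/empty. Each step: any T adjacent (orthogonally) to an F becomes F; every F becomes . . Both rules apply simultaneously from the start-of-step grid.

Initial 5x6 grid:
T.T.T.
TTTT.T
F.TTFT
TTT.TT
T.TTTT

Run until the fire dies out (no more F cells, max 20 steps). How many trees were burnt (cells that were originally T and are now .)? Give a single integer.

Step 1: +5 fires, +2 burnt (F count now 5)
Step 2: +9 fires, +5 burnt (F count now 9)
Step 3: +4 fires, +9 burnt (F count now 4)
Step 4: +2 fires, +4 burnt (F count now 2)
Step 5: +0 fires, +2 burnt (F count now 0)
Fire out after step 5
Initially T: 21, now '.': 29
Total burnt (originally-T cells now '.'): 20

Answer: 20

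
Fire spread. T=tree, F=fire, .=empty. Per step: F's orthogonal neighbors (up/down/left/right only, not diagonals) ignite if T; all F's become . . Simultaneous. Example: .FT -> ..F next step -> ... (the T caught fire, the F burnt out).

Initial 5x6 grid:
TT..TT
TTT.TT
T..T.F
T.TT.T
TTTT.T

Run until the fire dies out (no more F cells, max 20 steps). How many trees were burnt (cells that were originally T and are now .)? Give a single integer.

Answer: 6

Derivation:
Step 1: +2 fires, +1 burnt (F count now 2)
Step 2: +3 fires, +2 burnt (F count now 3)
Step 3: +1 fires, +3 burnt (F count now 1)
Step 4: +0 fires, +1 burnt (F count now 0)
Fire out after step 4
Initially T: 20, now '.': 16
Total burnt (originally-T cells now '.'): 6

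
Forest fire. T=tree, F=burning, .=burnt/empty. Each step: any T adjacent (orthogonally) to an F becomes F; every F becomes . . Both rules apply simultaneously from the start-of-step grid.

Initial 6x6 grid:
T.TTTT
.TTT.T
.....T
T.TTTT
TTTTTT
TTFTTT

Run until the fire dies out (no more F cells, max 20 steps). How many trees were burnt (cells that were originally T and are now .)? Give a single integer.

Answer: 25

Derivation:
Step 1: +3 fires, +1 burnt (F count now 3)
Step 2: +5 fires, +3 burnt (F count now 5)
Step 3: +4 fires, +5 burnt (F count now 4)
Step 4: +3 fires, +4 burnt (F count now 3)
Step 5: +1 fires, +3 burnt (F count now 1)
Step 6: +1 fires, +1 burnt (F count now 1)
Step 7: +1 fires, +1 burnt (F count now 1)
Step 8: +1 fires, +1 burnt (F count now 1)
Step 9: +1 fires, +1 burnt (F count now 1)
Step 10: +1 fires, +1 burnt (F count now 1)
Step 11: +2 fires, +1 burnt (F count now 2)
Step 12: +1 fires, +2 burnt (F count now 1)
Step 13: +1 fires, +1 burnt (F count now 1)
Step 14: +0 fires, +1 burnt (F count now 0)
Fire out after step 14
Initially T: 26, now '.': 35
Total burnt (originally-T cells now '.'): 25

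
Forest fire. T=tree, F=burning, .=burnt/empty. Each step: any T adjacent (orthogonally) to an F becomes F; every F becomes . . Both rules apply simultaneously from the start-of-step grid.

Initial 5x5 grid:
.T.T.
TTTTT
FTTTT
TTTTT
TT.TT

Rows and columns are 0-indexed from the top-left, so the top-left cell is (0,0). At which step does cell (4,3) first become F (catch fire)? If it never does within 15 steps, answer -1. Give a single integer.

Step 1: cell (4,3)='T' (+3 fires, +1 burnt)
Step 2: cell (4,3)='T' (+4 fires, +3 burnt)
Step 3: cell (4,3)='T' (+5 fires, +4 burnt)
Step 4: cell (4,3)='T' (+3 fires, +5 burnt)
Step 5: cell (4,3)='F' (+4 fires, +3 burnt)
  -> target ignites at step 5
Step 6: cell (4,3)='.' (+1 fires, +4 burnt)
Step 7: cell (4,3)='.' (+0 fires, +1 burnt)
  fire out at step 7

5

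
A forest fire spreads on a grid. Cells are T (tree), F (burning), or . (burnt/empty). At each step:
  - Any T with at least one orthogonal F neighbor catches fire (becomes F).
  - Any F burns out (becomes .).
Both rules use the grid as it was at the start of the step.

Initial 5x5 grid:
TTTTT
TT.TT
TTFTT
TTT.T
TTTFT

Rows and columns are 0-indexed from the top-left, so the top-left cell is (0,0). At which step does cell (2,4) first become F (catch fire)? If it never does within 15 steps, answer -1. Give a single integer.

Step 1: cell (2,4)='T' (+5 fires, +2 burnt)
Step 2: cell (2,4)='F' (+7 fires, +5 burnt)
  -> target ignites at step 2
Step 3: cell (2,4)='.' (+6 fires, +7 burnt)
Step 4: cell (2,4)='.' (+3 fires, +6 burnt)
Step 5: cell (2,4)='.' (+0 fires, +3 burnt)
  fire out at step 5

2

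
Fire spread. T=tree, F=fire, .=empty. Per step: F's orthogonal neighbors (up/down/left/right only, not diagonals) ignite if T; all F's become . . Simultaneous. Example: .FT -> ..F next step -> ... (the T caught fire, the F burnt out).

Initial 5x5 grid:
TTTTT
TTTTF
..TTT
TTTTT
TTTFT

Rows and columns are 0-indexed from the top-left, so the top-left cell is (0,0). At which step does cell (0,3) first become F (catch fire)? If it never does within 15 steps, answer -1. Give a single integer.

Step 1: cell (0,3)='T' (+6 fires, +2 burnt)
Step 2: cell (0,3)='F' (+6 fires, +6 burnt)
  -> target ignites at step 2
Step 3: cell (0,3)='.' (+5 fires, +6 burnt)
Step 4: cell (0,3)='.' (+3 fires, +5 burnt)
Step 5: cell (0,3)='.' (+1 fires, +3 burnt)
Step 6: cell (0,3)='.' (+0 fires, +1 burnt)
  fire out at step 6

2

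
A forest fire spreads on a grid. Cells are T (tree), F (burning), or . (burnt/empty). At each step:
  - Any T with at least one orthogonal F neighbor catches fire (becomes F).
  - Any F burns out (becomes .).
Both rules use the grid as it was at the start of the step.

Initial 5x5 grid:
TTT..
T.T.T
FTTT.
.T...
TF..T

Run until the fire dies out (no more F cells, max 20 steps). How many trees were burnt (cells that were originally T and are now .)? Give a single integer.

Answer: 10

Derivation:
Step 1: +4 fires, +2 burnt (F count now 4)
Step 2: +2 fires, +4 burnt (F count now 2)
Step 3: +3 fires, +2 burnt (F count now 3)
Step 4: +1 fires, +3 burnt (F count now 1)
Step 5: +0 fires, +1 burnt (F count now 0)
Fire out after step 5
Initially T: 12, now '.': 23
Total burnt (originally-T cells now '.'): 10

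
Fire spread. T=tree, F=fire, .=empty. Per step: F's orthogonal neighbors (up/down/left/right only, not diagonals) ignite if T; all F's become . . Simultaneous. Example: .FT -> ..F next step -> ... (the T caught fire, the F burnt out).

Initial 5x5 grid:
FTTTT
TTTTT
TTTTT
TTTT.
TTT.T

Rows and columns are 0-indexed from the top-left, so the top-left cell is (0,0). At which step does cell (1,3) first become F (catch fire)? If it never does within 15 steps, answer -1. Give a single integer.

Step 1: cell (1,3)='T' (+2 fires, +1 burnt)
Step 2: cell (1,3)='T' (+3 fires, +2 burnt)
Step 3: cell (1,3)='T' (+4 fires, +3 burnt)
Step 4: cell (1,3)='F' (+5 fires, +4 burnt)
  -> target ignites at step 4
Step 5: cell (1,3)='.' (+4 fires, +5 burnt)
Step 6: cell (1,3)='.' (+3 fires, +4 burnt)
Step 7: cell (1,3)='.' (+0 fires, +3 burnt)
  fire out at step 7

4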